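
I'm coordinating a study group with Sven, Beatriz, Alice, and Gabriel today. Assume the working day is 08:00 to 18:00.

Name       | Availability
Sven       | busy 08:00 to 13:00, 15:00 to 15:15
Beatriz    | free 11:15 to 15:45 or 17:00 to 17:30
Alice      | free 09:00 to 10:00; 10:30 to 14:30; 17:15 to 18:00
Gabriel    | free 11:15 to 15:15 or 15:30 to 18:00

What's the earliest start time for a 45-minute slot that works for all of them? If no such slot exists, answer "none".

13:00

Sven free: 13:00-15:00, 15:15-18:00 (invert busy blocks within the working day).
Beatriz free: 11:15-15:45, 17:00-17:30.
Alice free: 09:00-10:00, 10:30-14:30, 17:15-18:00.
Gabriel free: 11:15-15:15, 15:30-18:00.
Sven ∩ Beatriz: 13:00-15:00, 15:15-15:45, 17:00-17:30.
Sven ∩ Beatriz ∩ Alice: 13:00-14:30, 17:15-17:30.
Sven ∩ Beatriz ∩ Alice ∩ Gabriel: 13:00-14:30, 17:15-17:30.
The first common window of at least 45 minutes is 13:00-14:30, so the earliest start is 13:00.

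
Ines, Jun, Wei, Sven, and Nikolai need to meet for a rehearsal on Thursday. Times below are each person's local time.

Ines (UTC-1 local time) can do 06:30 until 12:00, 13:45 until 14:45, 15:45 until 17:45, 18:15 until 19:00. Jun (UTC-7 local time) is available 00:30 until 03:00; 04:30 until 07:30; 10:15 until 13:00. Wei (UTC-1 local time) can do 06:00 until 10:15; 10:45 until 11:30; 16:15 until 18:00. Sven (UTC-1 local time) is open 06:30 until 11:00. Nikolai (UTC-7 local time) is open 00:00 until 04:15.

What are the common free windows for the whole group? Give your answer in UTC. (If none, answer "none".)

Ines in UTC: 07:30-13:00, 14:45-15:45, 16:45-18:45, 19:15-20:00 (add 1h to convert from UTC-1).
Jun in UTC: 07:30-10:00, 11:30-14:30, 17:15-20:00 (add 7h to convert from UTC-7).
Wei in UTC: 07:00-11:15, 11:45-12:30, 17:15-19:00 (add 1h to convert from UTC-1).
Sven in UTC: 07:30-12:00 (add 1h to convert from UTC-1).
Nikolai in UTC: 07:00-11:15 (add 7h to convert from UTC-7).
Ines ∩ Jun: 07:30-10:00, 11:30-13:00, 17:15-18:45, 19:15-20:00.
Ines ∩ Jun ∩ Wei: 07:30-10:00, 11:45-12:30, 17:15-18:45.
Ines ∩ Jun ∩ Wei ∩ Sven: 07:30-10:00, 11:45-12:00.
Ines ∩ Jun ∩ Wei ∩ Sven ∩ Nikolai: 07:30-10:00.
So the common availability across everyone is 07:30-10:00.

07:30-10:00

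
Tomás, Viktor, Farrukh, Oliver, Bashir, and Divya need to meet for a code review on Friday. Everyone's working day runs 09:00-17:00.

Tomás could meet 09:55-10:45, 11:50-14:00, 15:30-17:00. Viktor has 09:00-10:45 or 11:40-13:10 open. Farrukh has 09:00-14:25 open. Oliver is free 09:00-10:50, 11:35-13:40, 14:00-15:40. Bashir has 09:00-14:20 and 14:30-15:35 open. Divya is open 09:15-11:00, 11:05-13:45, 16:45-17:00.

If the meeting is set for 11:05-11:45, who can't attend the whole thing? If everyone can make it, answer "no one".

Tomás: not fully free for 11:05-11:45. Viktor: not fully free for 11:05-11:45. Farrukh: free for 11:05-11:45. Oliver: not fully free for 11:05-11:45. Bashir: free for 11:05-11:45. Divya: free for 11:05-11:45.

Oliver, Tomás, Viktor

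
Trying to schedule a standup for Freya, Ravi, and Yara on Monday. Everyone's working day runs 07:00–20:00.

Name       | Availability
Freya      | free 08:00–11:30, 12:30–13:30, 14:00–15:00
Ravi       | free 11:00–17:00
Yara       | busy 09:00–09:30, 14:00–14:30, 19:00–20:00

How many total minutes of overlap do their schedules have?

Freya free: 08:00-11:30, 12:30-13:30, 14:00-15:00.
Ravi free: 11:00-17:00.
Yara free: 07:00-09:00, 09:30-14:00, 14:30-19:00 (invert busy blocks within the working day).
Freya ∩ Ravi: 11:00-11:30, 12:30-13:30, 14:00-15:00.
Freya ∩ Ravi ∩ Yara: 11:00-11:30, 12:30-13:30, 14:30-15:00.
Summing the common windows: 30 + 60 + 30 = 120 minutes.

120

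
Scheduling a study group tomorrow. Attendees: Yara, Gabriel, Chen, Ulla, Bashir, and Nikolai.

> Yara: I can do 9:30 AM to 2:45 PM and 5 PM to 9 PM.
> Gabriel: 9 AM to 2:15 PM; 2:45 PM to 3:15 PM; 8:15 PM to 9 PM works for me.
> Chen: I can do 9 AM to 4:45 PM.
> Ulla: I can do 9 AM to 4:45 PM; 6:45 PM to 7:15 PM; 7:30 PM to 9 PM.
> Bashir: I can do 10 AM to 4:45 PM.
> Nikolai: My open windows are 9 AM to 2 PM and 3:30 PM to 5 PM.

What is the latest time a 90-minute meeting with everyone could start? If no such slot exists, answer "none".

Yara ∩ Gabriel: 09:30-14:15, 20:15-21:00.
Yara ∩ Gabriel ∩ Chen: 09:30-14:15.
Yara ∩ Gabriel ∩ Chen ∩ Ulla: 09:30-14:15.
Yara ∩ Gabriel ∩ Chen ∩ Ulla ∩ Bashir: 10:00-14:15.
Yara ∩ Gabriel ∩ Chen ∩ Ulla ∩ Bashir ∩ Nikolai: 10:00-14:00.
Those are the intersection windows.
The last common window of at least 90 minutes is 10:00-14:00; a 90-minute meeting can start as late as 12:30 and still end by 14:00.

12:30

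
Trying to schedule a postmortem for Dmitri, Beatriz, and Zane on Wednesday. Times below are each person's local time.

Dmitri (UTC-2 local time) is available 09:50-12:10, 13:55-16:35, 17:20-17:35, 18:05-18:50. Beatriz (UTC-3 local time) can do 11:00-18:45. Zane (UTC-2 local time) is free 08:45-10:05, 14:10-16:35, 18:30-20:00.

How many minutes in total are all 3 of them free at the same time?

Dmitri in UTC: 11:50-14:10, 15:55-18:35, 19:20-19:35, 20:05-20:50 (add 2h to convert from UTC-2).
Beatriz in UTC: 14:00-21:45 (add 3h to convert from UTC-3).
Zane in UTC: 10:45-12:05, 16:10-18:35, 20:30-22:00 (add 2h to convert from UTC-2).
Dmitri ∩ Beatriz: 14:00-14:10, 15:55-18:35, 19:20-19:35, 20:05-20:50.
Dmitri ∩ Beatriz ∩ Zane: 16:10-18:35, 20:30-20:50.
Those are the intersection windows.
Summing the common windows: 145 + 20 = 165 minutes.

165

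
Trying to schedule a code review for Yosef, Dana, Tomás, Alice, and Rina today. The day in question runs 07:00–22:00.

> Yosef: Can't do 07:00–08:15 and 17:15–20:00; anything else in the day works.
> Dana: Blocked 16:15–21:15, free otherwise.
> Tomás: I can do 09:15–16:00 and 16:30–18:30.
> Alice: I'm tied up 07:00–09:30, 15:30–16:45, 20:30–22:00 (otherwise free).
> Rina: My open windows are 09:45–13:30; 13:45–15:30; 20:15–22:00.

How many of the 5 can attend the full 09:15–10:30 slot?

Yosef free: 08:15-17:15, 20:00-22:00 (invert busy blocks within the working day).
Dana free: 07:00-16:15, 21:15-22:00 (invert busy blocks within the working day).
Tomás free: 09:15-16:00, 16:30-18:30.
Alice free: 09:30-15:30, 16:45-20:30 (invert busy blocks within the working day).
Rina free: 09:45-13:30, 13:45-15:30, 20:15-22:00.
Yosef, Dana, and Tomás can make the full 09:15-10:30 slot — that's 3.

3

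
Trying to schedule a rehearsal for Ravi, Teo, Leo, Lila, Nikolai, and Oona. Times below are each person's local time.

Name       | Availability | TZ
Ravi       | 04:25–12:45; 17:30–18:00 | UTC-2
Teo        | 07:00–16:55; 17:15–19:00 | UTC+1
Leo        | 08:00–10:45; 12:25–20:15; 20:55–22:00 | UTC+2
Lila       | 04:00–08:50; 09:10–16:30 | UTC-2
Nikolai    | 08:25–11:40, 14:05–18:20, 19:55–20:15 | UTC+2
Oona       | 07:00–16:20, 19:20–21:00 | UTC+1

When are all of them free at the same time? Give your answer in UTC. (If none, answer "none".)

Ravi in UTC: 06:25-14:45, 19:30-20:00 (add 2h to convert from UTC-2).
Teo in UTC: 06:00-15:55, 16:15-18:00 (subtract 1h to convert from UTC+1).
Leo in UTC: 06:00-08:45, 10:25-18:15, 18:55-20:00 (subtract 2h to convert from UTC+2).
Lila in UTC: 06:00-10:50, 11:10-18:30 (add 2h to convert from UTC-2).
Nikolai in UTC: 06:25-09:40, 12:05-16:20, 17:55-18:15 (subtract 2h to convert from UTC+2).
Oona in UTC: 06:00-15:20, 18:20-20:00 (subtract 1h to convert from UTC+1).
Ravi ∩ Teo: 06:25-14:45.
Ravi ∩ Teo ∩ Leo: 06:25-08:45, 10:25-14:45.
Ravi ∩ Teo ∩ Leo ∩ Lila: 06:25-08:45, 10:25-10:50, 11:10-14:45.
Ravi ∩ Teo ∩ Leo ∩ Lila ∩ Nikolai: 06:25-08:45, 12:05-14:45.
Ravi ∩ Teo ∩ Leo ∩ Lila ∩ Nikolai ∩ Oona: 06:25-08:45, 12:05-14:45.

06:25-08:45, 12:05-14:45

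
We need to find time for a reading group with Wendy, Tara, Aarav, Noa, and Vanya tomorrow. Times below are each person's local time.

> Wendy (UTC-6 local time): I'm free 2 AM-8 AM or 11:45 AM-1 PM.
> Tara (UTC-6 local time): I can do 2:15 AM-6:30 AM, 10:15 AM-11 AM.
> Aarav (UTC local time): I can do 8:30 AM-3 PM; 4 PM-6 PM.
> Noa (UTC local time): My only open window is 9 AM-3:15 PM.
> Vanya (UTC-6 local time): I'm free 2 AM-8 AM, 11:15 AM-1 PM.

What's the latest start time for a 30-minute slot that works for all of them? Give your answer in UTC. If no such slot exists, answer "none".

Wendy in UTC: 08:00-14:00, 17:45-19:00 (add 6h to convert from UTC-6).
Tara in UTC: 08:15-12:30, 16:15-17:00 (add 6h to convert from UTC-6).
Aarav in UTC: 08:30-15:00, 16:00-18:00.
Noa in UTC: 09:00-15:15.
Vanya in UTC: 08:00-14:00, 17:15-19:00 (add 6h to convert from UTC-6).
Wendy ∩ Tara: 08:15-12:30.
Wendy ∩ Tara ∩ Aarav: 08:30-12:30.
Wendy ∩ Tara ∩ Aarav ∩ Noa: 09:00-12:30.
Wendy ∩ Tara ∩ Aarav ∩ Noa ∩ Vanya: 09:00-12:30.
The last common window of at least 30 minutes is 09:00-12:30; a 30-minute meeting can start as late as 12:00 and still end by 12:30.

12:00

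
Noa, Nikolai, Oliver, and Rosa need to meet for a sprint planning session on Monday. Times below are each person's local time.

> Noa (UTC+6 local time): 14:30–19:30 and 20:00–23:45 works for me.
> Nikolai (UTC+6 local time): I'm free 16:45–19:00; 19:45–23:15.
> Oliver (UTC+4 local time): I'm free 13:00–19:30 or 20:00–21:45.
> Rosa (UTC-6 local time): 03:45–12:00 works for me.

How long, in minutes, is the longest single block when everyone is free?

Noa in UTC: 08:30-13:30, 14:00-17:45 (subtract 6h to convert from UTC+6).
Nikolai in UTC: 10:45-13:00, 13:45-17:15 (subtract 6h to convert from UTC+6).
Oliver in UTC: 09:00-15:30, 16:00-17:45 (subtract 4h to convert from UTC+4).
Rosa in UTC: 09:45-18:00 (add 6h to convert from UTC-6).
Noa ∩ Nikolai: 10:45-13:00, 14:00-17:15.
Noa ∩ Nikolai ∩ Oliver: 10:45-13:00, 14:00-15:30, 16:00-17:15.
Noa ∩ Nikolai ∩ Oliver ∩ Rosa: 10:45-13:00, 14:00-15:30, 16:00-17:15.
So the common availability across everyone is 10:45-13:00, 14:00-15:30, 16:00-17:15.
The longest is 10:45-13:00 at 135 minutes.

135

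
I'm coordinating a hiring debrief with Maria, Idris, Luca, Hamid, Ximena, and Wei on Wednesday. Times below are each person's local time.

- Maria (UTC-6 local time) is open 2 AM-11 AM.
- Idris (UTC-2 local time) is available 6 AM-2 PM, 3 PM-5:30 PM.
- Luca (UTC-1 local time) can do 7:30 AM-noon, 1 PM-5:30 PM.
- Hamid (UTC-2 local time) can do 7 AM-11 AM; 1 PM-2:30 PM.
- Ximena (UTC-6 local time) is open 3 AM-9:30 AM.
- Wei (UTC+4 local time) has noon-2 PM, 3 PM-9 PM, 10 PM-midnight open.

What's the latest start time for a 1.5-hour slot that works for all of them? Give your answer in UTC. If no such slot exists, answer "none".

11:30

Maria in UTC: 08:00-17:00 (add 6h to convert from UTC-6).
Idris in UTC: 08:00-16:00, 17:00-19:30 (add 2h to convert from UTC-2).
Luca in UTC: 08:30-13:00, 14:00-18:30 (add 1h to convert from UTC-1).
Hamid in UTC: 09:00-13:00, 15:00-16:30 (add 2h to convert from UTC-2).
Ximena in UTC: 09:00-15:30 (add 6h to convert from UTC-6).
Wei in UTC: 08:00-10:00, 11:00-17:00, 18:00-20:00 (subtract 4h to convert from UTC+4).
Maria ∩ Idris: 08:00-16:00.
Maria ∩ Idris ∩ Luca: 08:30-13:00, 14:00-16:00.
Maria ∩ Idris ∩ Luca ∩ Hamid: 09:00-13:00, 15:00-16:00.
Maria ∩ Idris ∩ Luca ∩ Hamid ∩ Ximena: 09:00-13:00, 15:00-15:30.
Maria ∩ Idris ∩ Luca ∩ Hamid ∩ Ximena ∩ Wei: 09:00-10:00, 11:00-13:00, 15:00-15:30.
The last common window of at least 90 minutes is 11:00-13:00; a 90-minute meeting can start as late as 11:30 and still end by 13:00.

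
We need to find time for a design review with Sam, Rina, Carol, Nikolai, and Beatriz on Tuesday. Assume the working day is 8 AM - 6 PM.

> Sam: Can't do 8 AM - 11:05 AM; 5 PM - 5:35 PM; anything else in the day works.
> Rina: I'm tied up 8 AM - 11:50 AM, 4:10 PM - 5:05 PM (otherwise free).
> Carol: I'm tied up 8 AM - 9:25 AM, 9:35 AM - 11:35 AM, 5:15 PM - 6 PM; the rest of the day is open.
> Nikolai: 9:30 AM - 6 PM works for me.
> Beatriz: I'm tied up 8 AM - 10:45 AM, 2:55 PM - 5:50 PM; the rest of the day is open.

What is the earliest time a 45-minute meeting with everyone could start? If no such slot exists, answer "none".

Sam free: 11:05-17:00, 17:35-18:00 (invert busy blocks within the working day).
Rina free: 11:50-16:10, 17:05-18:00 (invert busy blocks within the working day).
Carol free: 09:25-09:35, 11:35-17:15 (invert busy blocks within the working day).
Nikolai free: 09:30-18:00.
Beatriz free: 10:45-14:55, 17:50-18:00 (invert busy blocks within the working day).
Sam ∩ Rina: 11:50-16:10, 17:35-18:00.
Sam ∩ Rina ∩ Carol: 11:50-16:10.
Sam ∩ Rina ∩ Carol ∩ Nikolai: 11:50-16:10.
Sam ∩ Rina ∩ Carol ∩ Nikolai ∩ Beatriz: 11:50-14:55.
The first common window of at least 45 minutes is 11:50-14:55, so the earliest start is 11:50.

11:50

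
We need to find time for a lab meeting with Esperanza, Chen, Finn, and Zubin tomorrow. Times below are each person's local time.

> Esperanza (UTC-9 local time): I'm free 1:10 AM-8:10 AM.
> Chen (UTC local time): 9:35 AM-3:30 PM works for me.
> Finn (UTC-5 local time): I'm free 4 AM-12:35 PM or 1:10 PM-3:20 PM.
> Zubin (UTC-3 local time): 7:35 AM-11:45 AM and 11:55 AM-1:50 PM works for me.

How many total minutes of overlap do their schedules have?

285

Esperanza in UTC: 10:10-17:10 (add 9h to convert from UTC-9).
Chen in UTC: 09:35-15:30.
Finn in UTC: 09:00-17:35, 18:10-20:20 (add 5h to convert from UTC-5).
Zubin in UTC: 10:35-14:45, 14:55-16:50 (add 3h to convert from UTC-3).
Esperanza ∩ Chen: 10:10-15:30.
Esperanza ∩ Chen ∩ Finn: 10:10-15:30.
Esperanza ∩ Chen ∩ Finn ∩ Zubin: 10:35-14:45, 14:55-15:30.
So the common availability across everyone is 10:35-14:45, 14:55-15:30.
Summing the common windows: 250 + 35 = 285 minutes.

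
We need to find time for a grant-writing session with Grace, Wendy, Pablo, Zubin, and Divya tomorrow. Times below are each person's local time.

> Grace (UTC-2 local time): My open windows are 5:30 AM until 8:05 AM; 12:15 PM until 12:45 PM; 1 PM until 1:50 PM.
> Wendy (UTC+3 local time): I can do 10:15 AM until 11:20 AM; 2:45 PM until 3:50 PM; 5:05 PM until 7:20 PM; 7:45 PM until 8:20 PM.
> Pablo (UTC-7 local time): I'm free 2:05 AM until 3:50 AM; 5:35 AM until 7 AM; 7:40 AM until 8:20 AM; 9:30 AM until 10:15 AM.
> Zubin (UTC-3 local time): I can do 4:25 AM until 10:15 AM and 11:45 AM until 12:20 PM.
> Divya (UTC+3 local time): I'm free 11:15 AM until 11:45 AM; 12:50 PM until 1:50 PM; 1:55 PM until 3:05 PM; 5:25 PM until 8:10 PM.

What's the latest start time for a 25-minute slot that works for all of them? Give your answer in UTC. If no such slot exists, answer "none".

Grace in UTC: 07:30-10:05, 14:15-14:45, 15:00-15:50 (add 2h to convert from UTC-2).
Wendy in UTC: 07:15-08:20, 11:45-12:50, 14:05-16:20, 16:45-17:20 (subtract 3h to convert from UTC+3).
Pablo in UTC: 09:05-10:50, 12:35-14:00, 14:40-15:20, 16:30-17:15 (add 7h to convert from UTC-7).
Zubin in UTC: 07:25-13:15, 14:45-15:20 (add 3h to convert from UTC-3).
Divya in UTC: 08:15-08:45, 09:50-10:50, 10:55-12:05, 14:25-17:10 (subtract 3h to convert from UTC+3).
Grace ∩ Wendy: 07:30-08:20, 14:15-14:45, 15:00-15:50.
Grace ∩ Wendy ∩ Pablo: 14:40-14:45, 15:00-15:20.
Grace ∩ Wendy ∩ Pablo ∩ Zubin: 15:00-15:20.
Grace ∩ Wendy ∩ Pablo ∩ Zubin ∩ Divya: 15:00-15:20.
No common window is at least 25 minutes long.

none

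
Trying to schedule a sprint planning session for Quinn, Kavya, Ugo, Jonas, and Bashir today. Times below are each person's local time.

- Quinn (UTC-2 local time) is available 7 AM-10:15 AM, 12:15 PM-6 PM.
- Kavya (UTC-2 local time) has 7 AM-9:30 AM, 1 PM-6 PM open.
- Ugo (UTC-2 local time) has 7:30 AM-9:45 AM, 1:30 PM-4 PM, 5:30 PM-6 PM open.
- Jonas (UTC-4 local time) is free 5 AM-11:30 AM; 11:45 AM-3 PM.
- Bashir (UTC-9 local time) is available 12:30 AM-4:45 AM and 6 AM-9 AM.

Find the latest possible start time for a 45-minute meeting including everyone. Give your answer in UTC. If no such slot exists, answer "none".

Quinn in UTC: 09:00-12:15, 14:15-20:00 (add 2h to convert from UTC-2).
Kavya in UTC: 09:00-11:30, 15:00-20:00 (add 2h to convert from UTC-2).
Ugo in UTC: 09:30-11:45, 15:30-18:00, 19:30-20:00 (add 2h to convert from UTC-2).
Jonas in UTC: 09:00-15:30, 15:45-19:00 (add 4h to convert from UTC-4).
Bashir in UTC: 09:30-13:45, 15:00-18:00 (add 9h to convert from UTC-9).
Quinn ∩ Kavya: 09:00-11:30, 15:00-20:00.
Quinn ∩ Kavya ∩ Ugo: 09:30-11:30, 15:30-18:00, 19:30-20:00.
Quinn ∩ Kavya ∩ Ugo ∩ Jonas: 09:30-11:30, 15:45-18:00.
Quinn ∩ Kavya ∩ Ugo ∩ Jonas ∩ Bashir: 09:30-11:30, 15:45-18:00.
Those are the intersection windows.
The last common window of at least 45 minutes is 15:45-18:00; a 45-minute meeting can start as late as 17:15 and still end by 18:00.

17:15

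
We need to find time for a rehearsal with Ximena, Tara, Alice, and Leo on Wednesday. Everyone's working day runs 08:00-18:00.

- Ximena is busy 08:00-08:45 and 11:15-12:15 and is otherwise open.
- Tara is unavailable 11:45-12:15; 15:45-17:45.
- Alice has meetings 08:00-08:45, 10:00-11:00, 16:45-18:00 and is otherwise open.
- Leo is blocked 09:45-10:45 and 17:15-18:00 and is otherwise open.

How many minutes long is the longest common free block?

210

Ximena free: 08:45-11:15, 12:15-18:00 (invert busy blocks within the working day).
Tara free: 08:00-11:45, 12:15-15:45, 17:45-18:00 (invert busy blocks within the working day).
Alice free: 08:45-10:00, 11:00-16:45 (invert busy blocks within the working day).
Leo free: 08:00-09:45, 10:45-17:15 (invert busy blocks within the working day).
Ximena ∩ Tara: 08:45-11:15, 12:15-15:45, 17:45-18:00.
Ximena ∩ Tara ∩ Alice: 08:45-10:00, 11:00-11:15, 12:15-15:45.
Ximena ∩ Tara ∩ Alice ∩ Leo: 08:45-09:45, 11:00-11:15, 12:15-15:45.
The longest is 12:15-15:45 at 210 minutes.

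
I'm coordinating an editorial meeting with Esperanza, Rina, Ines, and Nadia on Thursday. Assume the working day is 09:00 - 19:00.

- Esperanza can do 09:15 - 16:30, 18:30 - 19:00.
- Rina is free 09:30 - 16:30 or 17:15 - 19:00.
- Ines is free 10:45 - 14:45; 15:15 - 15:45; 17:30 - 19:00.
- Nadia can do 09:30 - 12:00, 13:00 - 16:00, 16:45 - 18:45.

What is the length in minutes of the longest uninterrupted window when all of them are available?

105

Esperanza ∩ Rina: 09:30-16:30, 18:30-19:00.
Esperanza ∩ Rina ∩ Ines: 10:45-14:45, 15:15-15:45, 18:30-19:00.
Esperanza ∩ Rina ∩ Ines ∩ Nadia: 10:45-12:00, 13:00-14:45, 15:15-15:45, 18:30-18:45.
The longest is 13:00-14:45 at 105 minutes.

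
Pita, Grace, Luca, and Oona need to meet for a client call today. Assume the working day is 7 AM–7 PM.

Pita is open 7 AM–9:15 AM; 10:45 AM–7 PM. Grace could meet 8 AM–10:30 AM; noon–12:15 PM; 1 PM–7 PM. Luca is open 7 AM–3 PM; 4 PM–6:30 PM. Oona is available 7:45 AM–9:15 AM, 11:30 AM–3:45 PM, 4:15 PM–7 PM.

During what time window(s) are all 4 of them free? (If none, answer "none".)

08:00-09:15, 12:00-12:15, 13:00-15:00, 16:15-18:30

Pita ∩ Grace: 08:00-09:15, 12:00-12:15, 13:00-19:00.
Pita ∩ Grace ∩ Luca: 08:00-09:15, 12:00-12:15, 13:00-15:00, 16:00-18:30.
Pita ∩ Grace ∩ Luca ∩ Oona: 08:00-09:15, 12:00-12:15, 13:00-15:00, 16:15-18:30.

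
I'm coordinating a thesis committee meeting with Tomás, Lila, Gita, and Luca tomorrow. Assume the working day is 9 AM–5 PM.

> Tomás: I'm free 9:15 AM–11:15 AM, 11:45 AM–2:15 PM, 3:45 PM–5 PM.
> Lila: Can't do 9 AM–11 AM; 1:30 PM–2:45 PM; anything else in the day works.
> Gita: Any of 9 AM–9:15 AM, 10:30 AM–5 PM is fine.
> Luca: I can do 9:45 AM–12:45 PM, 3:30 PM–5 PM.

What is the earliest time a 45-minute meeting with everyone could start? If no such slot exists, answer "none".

Tomás free: 09:15-11:15, 11:45-14:15, 15:45-17:00.
Lila free: 11:00-13:30, 14:45-17:00 (invert busy blocks within the working day).
Gita free: 09:00-09:15, 10:30-17:00.
Luca free: 09:45-12:45, 15:30-17:00.
Tomás ∩ Lila: 11:00-11:15, 11:45-13:30, 15:45-17:00.
Tomás ∩ Lila ∩ Gita: 11:00-11:15, 11:45-13:30, 15:45-17:00.
Tomás ∩ Lila ∩ Gita ∩ Luca: 11:00-11:15, 11:45-12:45, 15:45-17:00.
The first common window of at least 45 minutes is 11:45-12:45, so the earliest start is 11:45.

11:45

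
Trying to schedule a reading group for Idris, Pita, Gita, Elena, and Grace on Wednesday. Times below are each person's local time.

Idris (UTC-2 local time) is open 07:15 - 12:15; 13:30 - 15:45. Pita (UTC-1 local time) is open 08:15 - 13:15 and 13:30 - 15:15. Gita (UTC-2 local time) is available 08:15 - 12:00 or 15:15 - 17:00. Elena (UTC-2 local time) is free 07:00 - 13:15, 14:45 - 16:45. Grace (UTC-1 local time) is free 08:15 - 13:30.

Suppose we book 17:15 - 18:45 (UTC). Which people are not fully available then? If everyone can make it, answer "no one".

Grace, Idris, Pita

Idris in UTC: 09:15-14:15, 15:30-17:45 (add 2h to convert from UTC-2).
Pita in UTC: 09:15-14:15, 14:30-16:15 (add 1h to convert from UTC-1).
Gita in UTC: 10:15-14:00, 17:15-19:00 (add 2h to convert from UTC-2).
Elena in UTC: 09:00-15:15, 16:45-18:45 (add 2h to convert from UTC-2).
Grace in UTC: 09:15-14:30 (add 1h to convert from UTC-1).
Idris: not fully free for 17:15-18:45. Pita: not fully free for 17:15-18:45. Gita: free for 17:15-18:45. Elena: free for 17:15-18:45. Grace: not fully free for 17:15-18:45.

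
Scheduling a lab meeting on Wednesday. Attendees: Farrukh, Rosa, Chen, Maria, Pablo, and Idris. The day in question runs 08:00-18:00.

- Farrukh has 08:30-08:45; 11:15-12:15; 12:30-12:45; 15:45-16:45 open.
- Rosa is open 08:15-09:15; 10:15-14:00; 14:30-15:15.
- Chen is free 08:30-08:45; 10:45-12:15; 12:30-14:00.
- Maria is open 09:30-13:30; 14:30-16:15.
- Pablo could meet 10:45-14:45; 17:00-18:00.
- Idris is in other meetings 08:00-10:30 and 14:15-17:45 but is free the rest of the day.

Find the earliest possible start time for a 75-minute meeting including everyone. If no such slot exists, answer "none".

none

Farrukh free: 08:30-08:45, 11:15-12:15, 12:30-12:45, 15:45-16:45.
Rosa free: 08:15-09:15, 10:15-14:00, 14:30-15:15.
Chen free: 08:30-08:45, 10:45-12:15, 12:30-14:00.
Maria free: 09:30-13:30, 14:30-16:15.
Pablo free: 10:45-14:45, 17:00-18:00.
Idris free: 10:30-14:15, 17:45-18:00 (invert busy blocks within the working day).
Farrukh ∩ Rosa: 08:30-08:45, 11:15-12:15, 12:30-12:45.
Farrukh ∩ Rosa ∩ Chen: 08:30-08:45, 11:15-12:15, 12:30-12:45.
Farrukh ∩ Rosa ∩ Chen ∩ Maria: 11:15-12:15, 12:30-12:45.
Farrukh ∩ Rosa ∩ Chen ∩ Maria ∩ Pablo: 11:15-12:15, 12:30-12:45.
Farrukh ∩ Rosa ∩ Chen ∩ Maria ∩ Pablo ∩ Idris: 11:15-12:15, 12:30-12:45.
No common window is at least 75 minutes long.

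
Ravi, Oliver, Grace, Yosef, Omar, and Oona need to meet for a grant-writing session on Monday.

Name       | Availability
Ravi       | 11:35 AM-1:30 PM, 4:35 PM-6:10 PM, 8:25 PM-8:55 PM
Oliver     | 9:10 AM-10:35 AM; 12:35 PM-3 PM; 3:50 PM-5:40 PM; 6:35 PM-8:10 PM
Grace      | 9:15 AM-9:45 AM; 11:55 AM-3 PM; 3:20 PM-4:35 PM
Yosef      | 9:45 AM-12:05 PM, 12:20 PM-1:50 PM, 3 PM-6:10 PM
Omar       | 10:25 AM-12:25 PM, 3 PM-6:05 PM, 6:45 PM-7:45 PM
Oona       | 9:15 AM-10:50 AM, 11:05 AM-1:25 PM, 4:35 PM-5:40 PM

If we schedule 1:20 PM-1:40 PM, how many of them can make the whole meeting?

3

Oliver, Grace, and Yosef can make the full 13:20-13:40 slot — that's 3.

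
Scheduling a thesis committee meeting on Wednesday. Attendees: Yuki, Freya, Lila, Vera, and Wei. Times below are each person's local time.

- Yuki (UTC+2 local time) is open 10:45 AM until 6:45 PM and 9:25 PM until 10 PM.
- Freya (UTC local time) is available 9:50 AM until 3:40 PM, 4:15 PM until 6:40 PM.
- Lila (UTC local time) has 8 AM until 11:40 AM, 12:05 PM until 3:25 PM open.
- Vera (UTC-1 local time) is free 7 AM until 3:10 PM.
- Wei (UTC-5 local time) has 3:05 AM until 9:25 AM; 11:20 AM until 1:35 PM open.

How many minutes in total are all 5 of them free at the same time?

Yuki in UTC: 08:45-16:45, 19:25-20:00 (subtract 2h to convert from UTC+2).
Freya in UTC: 09:50-15:40, 16:15-18:40.
Lila in UTC: 08:00-11:40, 12:05-15:25.
Vera in UTC: 08:00-16:10 (add 1h to convert from UTC-1).
Wei in UTC: 08:05-14:25, 16:20-18:35 (add 5h to convert from UTC-5).
Yuki ∩ Freya: 09:50-15:40, 16:15-16:45.
Yuki ∩ Freya ∩ Lila: 09:50-11:40, 12:05-15:25.
Yuki ∩ Freya ∩ Lila ∩ Vera: 09:50-11:40, 12:05-15:25.
Yuki ∩ Freya ∩ Lila ∩ Vera ∩ Wei: 09:50-11:40, 12:05-14:25.
Summing the common windows: 110 + 140 = 250 minutes.

250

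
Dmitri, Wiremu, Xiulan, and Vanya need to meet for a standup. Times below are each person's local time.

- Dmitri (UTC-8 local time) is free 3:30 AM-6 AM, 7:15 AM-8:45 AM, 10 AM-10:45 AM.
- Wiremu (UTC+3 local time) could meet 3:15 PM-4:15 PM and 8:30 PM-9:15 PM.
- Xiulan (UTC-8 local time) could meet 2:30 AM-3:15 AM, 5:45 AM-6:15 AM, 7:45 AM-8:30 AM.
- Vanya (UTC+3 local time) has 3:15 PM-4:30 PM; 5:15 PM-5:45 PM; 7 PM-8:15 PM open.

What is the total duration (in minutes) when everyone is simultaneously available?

0

Dmitri in UTC: 11:30-14:00, 15:15-16:45, 18:00-18:45 (add 8h to convert from UTC-8).
Wiremu in UTC: 12:15-13:15, 17:30-18:15 (subtract 3h to convert from UTC+3).
Xiulan in UTC: 10:30-11:15, 13:45-14:15, 15:45-16:30 (add 8h to convert from UTC-8).
Vanya in UTC: 12:15-13:30, 14:15-14:45, 16:00-17:15 (subtract 3h to convert from UTC+3).
Dmitri ∩ Wiremu: 12:15-13:15, 18:00-18:15.
Dmitri ∩ Wiremu ∩ Xiulan: ∅.
Dmitri ∩ Wiremu ∩ Xiulan ∩ Vanya: ∅.
There is no time when everyone is free.
There is no common window, so the total is 0 minutes.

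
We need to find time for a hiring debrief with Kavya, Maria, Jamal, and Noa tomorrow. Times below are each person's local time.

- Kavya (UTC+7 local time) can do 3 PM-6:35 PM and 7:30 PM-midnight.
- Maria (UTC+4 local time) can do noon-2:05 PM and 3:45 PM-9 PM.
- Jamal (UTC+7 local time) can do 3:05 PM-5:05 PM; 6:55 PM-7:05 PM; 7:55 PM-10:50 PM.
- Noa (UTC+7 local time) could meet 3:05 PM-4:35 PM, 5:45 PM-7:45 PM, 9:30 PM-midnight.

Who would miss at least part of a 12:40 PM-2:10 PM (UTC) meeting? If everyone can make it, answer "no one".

Jamal, Noa

Kavya in UTC: 08:00-11:35, 12:30-17:00 (subtract 7h to convert from UTC+7).
Maria in UTC: 08:00-10:05, 11:45-17:00 (subtract 4h to convert from UTC+4).
Jamal in UTC: 08:05-10:05, 11:55-12:05, 12:55-15:50 (subtract 7h to convert from UTC+7).
Noa in UTC: 08:05-09:35, 10:45-12:45, 14:30-17:00 (subtract 7h to convert from UTC+7).
Kavya: free for 12:40-14:10. Maria: free for 12:40-14:10. Jamal: not fully free for 12:40-14:10. Noa: not fully free for 12:40-14:10.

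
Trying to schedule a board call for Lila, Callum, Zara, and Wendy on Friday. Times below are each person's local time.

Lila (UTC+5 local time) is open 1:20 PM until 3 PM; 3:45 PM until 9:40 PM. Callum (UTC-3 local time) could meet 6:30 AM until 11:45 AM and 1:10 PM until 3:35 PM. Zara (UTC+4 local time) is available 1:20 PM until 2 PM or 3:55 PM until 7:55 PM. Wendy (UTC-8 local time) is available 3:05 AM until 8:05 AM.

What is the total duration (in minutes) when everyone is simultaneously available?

Lila in UTC: 08:20-10:00, 10:45-16:40 (subtract 5h to convert from UTC+5).
Callum in UTC: 09:30-14:45, 16:10-18:35 (add 3h to convert from UTC-3).
Zara in UTC: 09:20-10:00, 11:55-15:55 (subtract 4h to convert from UTC+4).
Wendy in UTC: 11:05-16:05 (add 8h to convert from UTC-8).
Lila ∩ Callum: 09:30-10:00, 10:45-14:45, 16:10-16:40.
Lila ∩ Callum ∩ Zara: 09:30-10:00, 11:55-14:45.
Lila ∩ Callum ∩ Zara ∩ Wendy: 11:55-14:45.
So the common availability across everyone is 11:55-14:45.
That's a single block of 170 minutes.

170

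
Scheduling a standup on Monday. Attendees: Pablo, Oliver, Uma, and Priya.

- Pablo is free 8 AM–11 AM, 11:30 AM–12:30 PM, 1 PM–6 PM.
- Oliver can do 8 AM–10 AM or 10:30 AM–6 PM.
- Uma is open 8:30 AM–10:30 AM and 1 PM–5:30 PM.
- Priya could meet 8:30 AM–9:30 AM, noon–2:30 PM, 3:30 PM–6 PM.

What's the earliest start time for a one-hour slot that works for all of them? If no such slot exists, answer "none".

08:30

Pablo ∩ Oliver: 08:00-10:00, 10:30-11:00, 11:30-12:30, 13:00-18:00.
Pablo ∩ Oliver ∩ Uma: 08:30-10:00, 13:00-17:30.
Pablo ∩ Oliver ∩ Uma ∩ Priya: 08:30-09:30, 13:00-14:30, 15:30-17:30.
The first common window of at least 60 minutes is 08:30-09:30, so the earliest start is 08:30.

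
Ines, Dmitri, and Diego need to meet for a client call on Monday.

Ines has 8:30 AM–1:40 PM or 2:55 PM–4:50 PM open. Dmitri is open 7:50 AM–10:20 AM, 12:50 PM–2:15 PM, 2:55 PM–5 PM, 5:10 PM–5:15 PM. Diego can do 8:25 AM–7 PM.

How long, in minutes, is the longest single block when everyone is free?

Ines ∩ Dmitri: 08:30-10:20, 12:50-13:40, 14:55-16:50.
Ines ∩ Dmitri ∩ Diego: 08:30-10:20, 12:50-13:40, 14:55-16:50.
The longest is 14:55-16:50 at 115 minutes.

115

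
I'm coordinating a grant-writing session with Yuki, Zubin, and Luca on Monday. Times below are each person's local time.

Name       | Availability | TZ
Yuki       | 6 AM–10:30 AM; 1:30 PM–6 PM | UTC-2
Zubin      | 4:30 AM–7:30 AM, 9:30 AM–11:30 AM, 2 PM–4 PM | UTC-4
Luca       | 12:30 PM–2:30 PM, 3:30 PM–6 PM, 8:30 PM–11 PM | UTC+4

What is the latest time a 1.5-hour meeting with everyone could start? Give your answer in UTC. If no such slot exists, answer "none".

Yuki in UTC: 08:00-12:30, 15:30-20:00 (add 2h to convert from UTC-2).
Zubin in UTC: 08:30-11:30, 13:30-15:30, 18:00-20:00 (add 4h to convert from UTC-4).
Luca in UTC: 08:30-10:30, 11:30-14:00, 16:30-19:00 (subtract 4h to convert from UTC+4).
Yuki ∩ Zubin: 08:30-11:30, 18:00-20:00.
Yuki ∩ Zubin ∩ Luca: 08:30-10:30, 18:00-19:00.
So the common availability across everyone is 08:30-10:30, 18:00-19:00.
The last common window of at least 90 minutes is 08:30-10:30; a 90-minute meeting can start as late as 09:00 and still end by 10:30.

09:00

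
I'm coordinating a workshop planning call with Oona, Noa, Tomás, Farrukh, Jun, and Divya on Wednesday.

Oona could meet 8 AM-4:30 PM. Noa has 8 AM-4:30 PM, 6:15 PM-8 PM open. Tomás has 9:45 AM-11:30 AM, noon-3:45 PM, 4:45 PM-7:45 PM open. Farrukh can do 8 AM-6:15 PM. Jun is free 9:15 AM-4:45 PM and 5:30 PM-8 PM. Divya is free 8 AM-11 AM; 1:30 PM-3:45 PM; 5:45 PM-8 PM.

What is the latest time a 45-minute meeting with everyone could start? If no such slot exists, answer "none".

Oona ∩ Noa: 08:00-16:30.
Oona ∩ Noa ∩ Tomás: 09:45-11:30, 12:00-15:45.
Oona ∩ Noa ∩ Tomás ∩ Farrukh: 09:45-11:30, 12:00-15:45.
Oona ∩ Noa ∩ Tomás ∩ Farrukh ∩ Jun: 09:45-11:30, 12:00-15:45.
Oona ∩ Noa ∩ Tomás ∩ Farrukh ∩ Jun ∩ Divya: 09:45-11:00, 13:30-15:45.
So the common availability across everyone is 09:45-11:00, 13:30-15:45.
The last common window of at least 45 minutes is 13:30-15:45; a 45-minute meeting can start as late as 15:00 and still end by 15:45.

15:00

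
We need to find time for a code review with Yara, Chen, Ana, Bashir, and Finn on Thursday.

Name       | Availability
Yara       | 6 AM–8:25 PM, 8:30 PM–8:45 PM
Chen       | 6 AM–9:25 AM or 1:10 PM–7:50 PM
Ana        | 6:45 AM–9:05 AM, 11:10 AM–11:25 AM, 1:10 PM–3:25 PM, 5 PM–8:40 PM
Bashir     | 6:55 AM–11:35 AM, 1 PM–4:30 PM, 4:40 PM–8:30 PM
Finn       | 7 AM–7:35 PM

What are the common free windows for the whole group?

07:00-09:05, 13:10-15:25, 17:00-19:35

Yara ∩ Chen: 06:00-09:25, 13:10-19:50.
Yara ∩ Chen ∩ Ana: 06:45-09:05, 13:10-15:25, 17:00-19:50.
Yara ∩ Chen ∩ Ana ∩ Bashir: 06:55-09:05, 13:10-15:25, 17:00-19:50.
Yara ∩ Chen ∩ Ana ∩ Bashir ∩ Finn: 07:00-09:05, 13:10-15:25, 17:00-19:35.
So the common availability across everyone is 07:00-09:05, 13:10-15:25, 17:00-19:35.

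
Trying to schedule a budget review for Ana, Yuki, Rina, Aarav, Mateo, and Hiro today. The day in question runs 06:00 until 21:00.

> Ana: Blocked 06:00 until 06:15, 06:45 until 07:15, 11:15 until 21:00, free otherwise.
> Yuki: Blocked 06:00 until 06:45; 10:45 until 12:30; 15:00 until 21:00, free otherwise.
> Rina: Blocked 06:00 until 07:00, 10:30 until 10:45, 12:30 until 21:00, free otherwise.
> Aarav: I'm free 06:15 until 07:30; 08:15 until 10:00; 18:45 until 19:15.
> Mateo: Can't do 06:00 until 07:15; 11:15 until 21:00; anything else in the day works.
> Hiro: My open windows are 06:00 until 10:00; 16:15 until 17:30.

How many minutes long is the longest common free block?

105

Ana free: 06:15-06:45, 07:15-11:15 (invert busy blocks within the working day).
Yuki free: 06:45-10:45, 12:30-15:00 (invert busy blocks within the working day).
Rina free: 07:00-10:30, 10:45-12:30 (invert busy blocks within the working day).
Aarav free: 06:15-07:30, 08:15-10:00, 18:45-19:15.
Mateo free: 07:15-11:15 (invert busy blocks within the working day).
Hiro free: 06:00-10:00, 16:15-17:30.
Ana ∩ Yuki: 07:15-10:45.
Ana ∩ Yuki ∩ Rina: 07:15-10:30.
Ana ∩ Yuki ∩ Rina ∩ Aarav: 07:15-07:30, 08:15-10:00.
Ana ∩ Yuki ∩ Rina ∩ Aarav ∩ Mateo: 07:15-07:30, 08:15-10:00.
Ana ∩ Yuki ∩ Rina ∩ Aarav ∩ Mateo ∩ Hiro: 07:15-07:30, 08:15-10:00.
So the common availability across everyone is 07:15-07:30, 08:15-10:00.
The longest is 08:15-10:00 at 105 minutes.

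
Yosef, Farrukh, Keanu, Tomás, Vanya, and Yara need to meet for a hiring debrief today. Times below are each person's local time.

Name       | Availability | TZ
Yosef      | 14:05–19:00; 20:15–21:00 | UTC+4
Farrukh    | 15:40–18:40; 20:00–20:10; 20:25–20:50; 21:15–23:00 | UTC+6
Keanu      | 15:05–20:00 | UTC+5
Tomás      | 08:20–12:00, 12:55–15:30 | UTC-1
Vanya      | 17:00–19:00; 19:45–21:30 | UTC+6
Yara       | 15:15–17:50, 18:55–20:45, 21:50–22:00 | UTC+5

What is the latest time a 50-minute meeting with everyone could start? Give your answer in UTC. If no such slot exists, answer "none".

Yosef in UTC: 10:05-15:00, 16:15-17:00 (subtract 4h to convert from UTC+4).
Farrukh in UTC: 09:40-12:40, 14:00-14:10, 14:25-14:50, 15:15-17:00 (subtract 6h to convert from UTC+6).
Keanu in UTC: 10:05-15:00 (subtract 5h to convert from UTC+5).
Tomás in UTC: 09:20-13:00, 13:55-16:30 (add 1h to convert from UTC-1).
Vanya in UTC: 11:00-13:00, 13:45-15:30 (subtract 6h to convert from UTC+6).
Yara in UTC: 10:15-12:50, 13:55-15:45, 16:50-17:00 (subtract 5h to convert from UTC+5).
Yosef ∩ Farrukh: 10:05-12:40, 14:00-14:10, 14:25-14:50, 16:15-17:00.
Yosef ∩ Farrukh ∩ Keanu: 10:05-12:40, 14:00-14:10, 14:25-14:50.
Yosef ∩ Farrukh ∩ Keanu ∩ Tomás: 10:05-12:40, 14:00-14:10, 14:25-14:50.
Yosef ∩ Farrukh ∩ Keanu ∩ Tomás ∩ Vanya: 11:00-12:40, 14:00-14:10, 14:25-14:50.
Yosef ∩ Farrukh ∩ Keanu ∩ Tomás ∩ Vanya ∩ Yara: 11:00-12:40, 14:00-14:10, 14:25-14:50.
The last common window of at least 50 minutes is 11:00-12:40; a 50-minute meeting can start as late as 11:50 and still end by 12:40.

11:50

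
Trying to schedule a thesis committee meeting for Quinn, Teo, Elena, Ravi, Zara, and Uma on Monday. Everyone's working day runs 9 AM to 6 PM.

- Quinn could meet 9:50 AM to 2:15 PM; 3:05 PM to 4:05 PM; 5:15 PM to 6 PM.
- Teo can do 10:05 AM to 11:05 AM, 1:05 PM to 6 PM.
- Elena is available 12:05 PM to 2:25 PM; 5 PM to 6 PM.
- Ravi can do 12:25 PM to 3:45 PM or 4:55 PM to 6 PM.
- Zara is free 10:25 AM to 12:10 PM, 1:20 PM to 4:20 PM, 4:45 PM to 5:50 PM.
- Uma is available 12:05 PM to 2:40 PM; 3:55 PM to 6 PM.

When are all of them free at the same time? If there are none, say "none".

13:20-14:15, 17:15-17:50

Quinn ∩ Teo: 10:05-11:05, 13:05-14:15, 15:05-16:05, 17:15-18:00.
Quinn ∩ Teo ∩ Elena: 13:05-14:15, 17:15-18:00.
Quinn ∩ Teo ∩ Elena ∩ Ravi: 13:05-14:15, 17:15-18:00.
Quinn ∩ Teo ∩ Elena ∩ Ravi ∩ Zara: 13:20-14:15, 17:15-17:50.
Quinn ∩ Teo ∩ Elena ∩ Ravi ∩ Zara ∩ Uma: 13:20-14:15, 17:15-17:50.
Those are the intersection windows.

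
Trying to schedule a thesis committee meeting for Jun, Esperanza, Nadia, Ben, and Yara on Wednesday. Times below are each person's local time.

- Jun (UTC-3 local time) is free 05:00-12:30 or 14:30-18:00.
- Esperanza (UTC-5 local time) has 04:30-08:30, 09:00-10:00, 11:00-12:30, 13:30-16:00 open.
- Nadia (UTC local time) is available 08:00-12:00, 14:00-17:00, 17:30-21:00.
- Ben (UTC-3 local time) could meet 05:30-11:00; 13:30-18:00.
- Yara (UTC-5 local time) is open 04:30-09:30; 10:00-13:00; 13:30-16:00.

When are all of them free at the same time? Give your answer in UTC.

Jun in UTC: 08:00-15:30, 17:30-21:00 (add 3h to convert from UTC-3).
Esperanza in UTC: 09:30-13:30, 14:00-15:00, 16:00-17:30, 18:30-21:00 (add 5h to convert from UTC-5).
Nadia in UTC: 08:00-12:00, 14:00-17:00, 17:30-21:00.
Ben in UTC: 08:30-14:00, 16:30-21:00 (add 3h to convert from UTC-3).
Yara in UTC: 09:30-14:30, 15:00-18:00, 18:30-21:00 (add 5h to convert from UTC-5).
Jun ∩ Esperanza: 09:30-13:30, 14:00-15:00, 18:30-21:00.
Jun ∩ Esperanza ∩ Nadia: 09:30-12:00, 14:00-15:00, 18:30-21:00.
Jun ∩ Esperanza ∩ Nadia ∩ Ben: 09:30-12:00, 18:30-21:00.
Jun ∩ Esperanza ∩ Nadia ∩ Ben ∩ Yara: 09:30-12:00, 18:30-21:00.

09:30-12:00, 18:30-21:00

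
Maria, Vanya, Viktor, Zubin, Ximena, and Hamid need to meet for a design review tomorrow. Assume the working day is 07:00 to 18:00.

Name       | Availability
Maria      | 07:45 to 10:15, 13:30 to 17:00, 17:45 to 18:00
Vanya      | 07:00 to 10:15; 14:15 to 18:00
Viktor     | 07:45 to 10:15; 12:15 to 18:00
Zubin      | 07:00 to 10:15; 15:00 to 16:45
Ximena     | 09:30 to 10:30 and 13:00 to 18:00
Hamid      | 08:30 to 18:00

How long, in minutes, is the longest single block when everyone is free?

105

Maria ∩ Vanya: 07:45-10:15, 14:15-17:00, 17:45-18:00.
Maria ∩ Vanya ∩ Viktor: 07:45-10:15, 14:15-17:00, 17:45-18:00.
Maria ∩ Vanya ∩ Viktor ∩ Zubin: 07:45-10:15, 15:00-16:45.
Maria ∩ Vanya ∩ Viktor ∩ Zubin ∩ Ximena: 09:30-10:15, 15:00-16:45.
Maria ∩ Vanya ∩ Viktor ∩ Zubin ∩ Ximena ∩ Hamid: 09:30-10:15, 15:00-16:45.
The longest is 15:00-16:45 at 105 minutes.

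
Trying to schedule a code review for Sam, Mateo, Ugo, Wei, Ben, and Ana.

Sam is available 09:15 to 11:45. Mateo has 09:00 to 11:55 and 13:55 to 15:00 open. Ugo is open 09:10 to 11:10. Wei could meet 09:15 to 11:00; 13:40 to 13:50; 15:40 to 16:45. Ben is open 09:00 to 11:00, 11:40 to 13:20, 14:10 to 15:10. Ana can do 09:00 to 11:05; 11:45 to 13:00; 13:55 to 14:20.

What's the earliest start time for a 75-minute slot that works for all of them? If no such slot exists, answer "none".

Sam ∩ Mateo: 09:15-11:45.
Sam ∩ Mateo ∩ Ugo: 09:15-11:10.
Sam ∩ Mateo ∩ Ugo ∩ Wei: 09:15-11:00.
Sam ∩ Mateo ∩ Ugo ∩ Wei ∩ Ben: 09:15-11:00.
Sam ∩ Mateo ∩ Ugo ∩ Wei ∩ Ben ∩ Ana: 09:15-11:00.
The first common window of at least 75 minutes is 09:15-11:00, so the earliest start is 09:15.

09:15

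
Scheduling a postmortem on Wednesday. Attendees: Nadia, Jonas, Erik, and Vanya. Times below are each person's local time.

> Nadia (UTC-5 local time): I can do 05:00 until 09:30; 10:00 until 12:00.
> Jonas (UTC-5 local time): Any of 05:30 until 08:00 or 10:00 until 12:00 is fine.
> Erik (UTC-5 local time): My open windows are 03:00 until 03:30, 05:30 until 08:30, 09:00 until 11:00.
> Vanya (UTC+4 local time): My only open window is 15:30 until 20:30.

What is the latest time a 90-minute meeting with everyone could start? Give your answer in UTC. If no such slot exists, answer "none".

Nadia in UTC: 10:00-14:30, 15:00-17:00 (add 5h to convert from UTC-5).
Jonas in UTC: 10:30-13:00, 15:00-17:00 (add 5h to convert from UTC-5).
Erik in UTC: 08:00-08:30, 10:30-13:30, 14:00-16:00 (add 5h to convert from UTC-5).
Vanya in UTC: 11:30-16:30 (subtract 4h to convert from UTC+4).
Nadia ∩ Jonas: 10:30-13:00, 15:00-17:00.
Nadia ∩ Jonas ∩ Erik: 10:30-13:00, 15:00-16:00.
Nadia ∩ Jonas ∩ Erik ∩ Vanya: 11:30-13:00, 15:00-16:00.
Those are the intersection windows.
The last common window of at least 90 minutes is 11:30-13:00; a 90-minute meeting can start as late as 11:30 and still end by 13:00.

11:30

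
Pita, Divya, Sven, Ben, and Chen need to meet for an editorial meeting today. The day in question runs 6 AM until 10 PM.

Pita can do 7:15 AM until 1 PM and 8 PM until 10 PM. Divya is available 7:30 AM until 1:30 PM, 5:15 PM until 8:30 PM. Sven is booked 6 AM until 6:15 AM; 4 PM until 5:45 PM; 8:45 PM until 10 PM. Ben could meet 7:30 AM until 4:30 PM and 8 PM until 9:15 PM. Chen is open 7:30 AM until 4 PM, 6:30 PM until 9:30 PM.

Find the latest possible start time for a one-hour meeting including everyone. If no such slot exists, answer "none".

12:00

Pita free: 07:15-13:00, 20:00-22:00.
Divya free: 07:30-13:30, 17:15-20:30.
Sven free: 06:15-16:00, 17:45-20:45 (invert busy blocks within the working day).
Ben free: 07:30-16:30, 20:00-21:15.
Chen free: 07:30-16:00, 18:30-21:30.
Pita ∩ Divya: 07:30-13:00, 20:00-20:30.
Pita ∩ Divya ∩ Sven: 07:30-13:00, 20:00-20:30.
Pita ∩ Divya ∩ Sven ∩ Ben: 07:30-13:00, 20:00-20:30.
Pita ∩ Divya ∩ Sven ∩ Ben ∩ Chen: 07:30-13:00, 20:00-20:30.
The last common window of at least 60 minutes is 07:30-13:00; a 60-minute meeting can start as late as 12:00 and still end by 13:00.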